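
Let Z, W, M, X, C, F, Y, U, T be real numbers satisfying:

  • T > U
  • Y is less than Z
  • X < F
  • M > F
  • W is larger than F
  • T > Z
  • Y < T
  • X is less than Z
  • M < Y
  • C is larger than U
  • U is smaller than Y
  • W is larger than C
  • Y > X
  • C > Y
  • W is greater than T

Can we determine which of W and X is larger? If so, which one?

The relevant relations are X < F; F < M; M < Y; Y < T; T < W.
Chaining these gives X < F < M < Y < T < W.
So W is larger.

W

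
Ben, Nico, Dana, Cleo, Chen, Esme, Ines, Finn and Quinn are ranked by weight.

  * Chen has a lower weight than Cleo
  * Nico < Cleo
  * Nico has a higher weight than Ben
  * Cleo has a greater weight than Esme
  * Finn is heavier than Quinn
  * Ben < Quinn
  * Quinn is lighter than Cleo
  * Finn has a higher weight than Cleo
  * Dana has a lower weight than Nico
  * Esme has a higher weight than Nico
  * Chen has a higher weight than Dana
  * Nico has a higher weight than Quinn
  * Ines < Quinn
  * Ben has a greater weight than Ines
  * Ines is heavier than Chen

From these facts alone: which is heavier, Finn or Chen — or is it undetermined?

Following the relations from Chen: Chen < Ines < Ben < Quinn < Nico < Esme < Cleo < Finn.
So Finn is heavier.

Finn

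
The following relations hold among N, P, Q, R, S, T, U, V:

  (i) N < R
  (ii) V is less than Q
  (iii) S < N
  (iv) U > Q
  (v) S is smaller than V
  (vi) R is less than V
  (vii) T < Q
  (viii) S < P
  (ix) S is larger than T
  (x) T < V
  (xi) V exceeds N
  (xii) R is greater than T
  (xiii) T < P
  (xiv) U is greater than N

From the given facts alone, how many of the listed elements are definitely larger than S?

From S the given relations immediately reach N, V, P.
From those, R, Q, U — 6 in total.
No other element is forced above S by the given relations, so the count is 6.

6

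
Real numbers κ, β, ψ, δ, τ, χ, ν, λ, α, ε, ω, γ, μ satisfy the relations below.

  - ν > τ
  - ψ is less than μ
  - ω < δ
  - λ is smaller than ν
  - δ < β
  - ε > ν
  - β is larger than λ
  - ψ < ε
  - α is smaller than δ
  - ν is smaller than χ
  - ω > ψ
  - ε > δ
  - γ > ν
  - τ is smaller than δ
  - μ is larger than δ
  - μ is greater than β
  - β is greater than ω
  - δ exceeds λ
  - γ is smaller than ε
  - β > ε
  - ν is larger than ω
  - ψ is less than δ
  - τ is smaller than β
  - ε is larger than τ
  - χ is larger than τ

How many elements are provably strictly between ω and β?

4

Chaining upward from ω reaches: δ, ν, γ, ε, χ, μ.
Chaining downward from β reaches: λ, ψ, τ, α, δ, ν, γ, ε.
Strictly between ω and β are those in both lists: δ, ν, γ, ε — 4 elements.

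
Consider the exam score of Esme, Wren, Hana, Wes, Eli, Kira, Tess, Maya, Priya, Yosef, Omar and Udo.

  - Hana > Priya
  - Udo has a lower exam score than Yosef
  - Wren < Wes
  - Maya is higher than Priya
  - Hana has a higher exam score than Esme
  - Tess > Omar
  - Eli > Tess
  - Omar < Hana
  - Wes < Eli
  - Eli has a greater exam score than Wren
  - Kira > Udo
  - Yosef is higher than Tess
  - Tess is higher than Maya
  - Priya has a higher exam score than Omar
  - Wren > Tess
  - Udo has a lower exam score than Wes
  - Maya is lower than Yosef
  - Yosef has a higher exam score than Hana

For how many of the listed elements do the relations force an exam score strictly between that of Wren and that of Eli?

1

The relations place Wren below Eli. An element lies strictly between them when it is forced above Wren and also forced below Eli.
Above Wren: {Wes}. Below Eli: {Omar, Priya, Maya, Tess, Udo, Wes}.
Intersection: {Wes} — 1.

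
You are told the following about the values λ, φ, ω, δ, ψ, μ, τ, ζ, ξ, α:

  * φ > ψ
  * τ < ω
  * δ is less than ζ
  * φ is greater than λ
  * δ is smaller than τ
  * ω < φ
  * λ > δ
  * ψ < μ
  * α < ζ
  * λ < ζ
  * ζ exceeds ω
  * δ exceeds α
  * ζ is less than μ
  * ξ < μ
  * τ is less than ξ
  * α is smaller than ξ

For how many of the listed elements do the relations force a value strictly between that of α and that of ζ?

4

The relations place α below ζ. An element lies strictly between them when it is forced above α and also forced below ζ.
Above α: {δ, τ, λ, ξ, ω, φ, μ}. Below ζ: {δ, τ, λ, ω}.
Intersection: {δ, τ, λ, ω} — 4.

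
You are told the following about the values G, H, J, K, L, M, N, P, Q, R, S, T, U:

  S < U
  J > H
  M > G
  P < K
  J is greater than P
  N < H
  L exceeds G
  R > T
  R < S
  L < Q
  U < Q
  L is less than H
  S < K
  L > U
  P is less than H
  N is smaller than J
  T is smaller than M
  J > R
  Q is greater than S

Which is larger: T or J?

The relevant relations are T < R; R < S; S < U; U < L; L < H; H < J.
Together: T < R < S < U < L < H < J.
So T < J; J is the larger of the two.

J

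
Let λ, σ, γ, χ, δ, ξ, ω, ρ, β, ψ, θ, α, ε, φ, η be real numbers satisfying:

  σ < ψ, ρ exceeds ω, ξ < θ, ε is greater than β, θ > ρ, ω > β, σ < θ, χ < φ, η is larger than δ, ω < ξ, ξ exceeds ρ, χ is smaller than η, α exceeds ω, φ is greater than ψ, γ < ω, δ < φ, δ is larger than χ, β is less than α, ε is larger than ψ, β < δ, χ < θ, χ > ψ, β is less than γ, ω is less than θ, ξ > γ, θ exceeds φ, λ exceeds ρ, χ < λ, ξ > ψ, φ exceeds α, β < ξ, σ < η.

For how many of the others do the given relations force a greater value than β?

The elements the relations force above β are γ, ω, ρ, δ, α, ξ, φ, ε, η, θ, λ — no chain reaches any other.
That is 11.

11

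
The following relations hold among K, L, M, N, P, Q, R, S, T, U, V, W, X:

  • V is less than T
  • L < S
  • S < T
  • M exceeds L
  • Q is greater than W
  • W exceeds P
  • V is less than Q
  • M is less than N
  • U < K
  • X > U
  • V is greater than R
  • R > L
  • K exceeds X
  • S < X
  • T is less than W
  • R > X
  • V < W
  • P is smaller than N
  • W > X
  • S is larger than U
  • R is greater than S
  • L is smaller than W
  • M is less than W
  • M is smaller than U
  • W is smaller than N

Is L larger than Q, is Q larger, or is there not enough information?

The relevant relations are L < M; M < U; U < S; S < X; X < R; R < V; V < T; T < W; W < Q.
Together: L < M < U < S < X < R < V < T < W < Q.
So Q is larger.

Q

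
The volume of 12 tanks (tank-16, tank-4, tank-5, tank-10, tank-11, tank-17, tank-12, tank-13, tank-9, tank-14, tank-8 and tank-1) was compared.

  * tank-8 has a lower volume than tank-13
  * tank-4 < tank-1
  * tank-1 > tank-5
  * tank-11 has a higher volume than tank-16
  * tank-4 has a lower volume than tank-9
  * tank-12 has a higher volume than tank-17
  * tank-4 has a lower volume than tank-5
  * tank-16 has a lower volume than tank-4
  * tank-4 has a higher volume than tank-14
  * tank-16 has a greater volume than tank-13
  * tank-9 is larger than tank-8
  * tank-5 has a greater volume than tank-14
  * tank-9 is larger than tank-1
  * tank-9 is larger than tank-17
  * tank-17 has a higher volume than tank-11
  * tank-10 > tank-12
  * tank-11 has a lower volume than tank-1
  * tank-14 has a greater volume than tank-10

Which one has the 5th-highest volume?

tank-14

Piecing the relations together gives one ordering: tank-8 < tank-13 < tank-16 < tank-11 < tank-17 < tank-12 < tank-10 < tank-14 < tank-4 < tank-5 < tank-1 < tank-9.
The 5th largest is tank-14.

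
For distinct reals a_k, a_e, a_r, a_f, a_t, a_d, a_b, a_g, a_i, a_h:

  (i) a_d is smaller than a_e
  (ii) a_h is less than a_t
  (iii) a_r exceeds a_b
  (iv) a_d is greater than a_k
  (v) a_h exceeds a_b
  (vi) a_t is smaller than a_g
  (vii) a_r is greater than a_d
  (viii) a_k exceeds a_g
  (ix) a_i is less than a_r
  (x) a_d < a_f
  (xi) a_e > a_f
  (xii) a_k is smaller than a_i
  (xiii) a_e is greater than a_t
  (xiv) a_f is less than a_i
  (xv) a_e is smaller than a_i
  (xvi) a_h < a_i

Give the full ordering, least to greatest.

The consecutive links are each given: a_b < a_h; a_h < a_t; a_t < a_g; a_g < a_k; a_k < a_d; a_d < a_f; a_f < a_e; a_e < a_i; a_i < a_r.

a_b < a_h < a_t < a_g < a_k < a_d < a_f < a_e < a_i < a_r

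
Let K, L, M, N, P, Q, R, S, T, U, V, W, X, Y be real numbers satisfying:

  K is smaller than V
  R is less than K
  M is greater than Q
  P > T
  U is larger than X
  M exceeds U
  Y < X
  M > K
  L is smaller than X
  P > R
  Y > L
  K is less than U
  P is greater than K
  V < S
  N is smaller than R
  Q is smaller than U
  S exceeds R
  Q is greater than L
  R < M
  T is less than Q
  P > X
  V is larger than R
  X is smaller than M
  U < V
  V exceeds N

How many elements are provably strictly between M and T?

2

The relations place T below M. An element lies strictly between them when it is forced above T and also forced below M.
Above T: {Q, P, U, V, S}. Below M: {N, R, L, Q, Y, X, K, U}.
Intersection: {Q, U} — 2.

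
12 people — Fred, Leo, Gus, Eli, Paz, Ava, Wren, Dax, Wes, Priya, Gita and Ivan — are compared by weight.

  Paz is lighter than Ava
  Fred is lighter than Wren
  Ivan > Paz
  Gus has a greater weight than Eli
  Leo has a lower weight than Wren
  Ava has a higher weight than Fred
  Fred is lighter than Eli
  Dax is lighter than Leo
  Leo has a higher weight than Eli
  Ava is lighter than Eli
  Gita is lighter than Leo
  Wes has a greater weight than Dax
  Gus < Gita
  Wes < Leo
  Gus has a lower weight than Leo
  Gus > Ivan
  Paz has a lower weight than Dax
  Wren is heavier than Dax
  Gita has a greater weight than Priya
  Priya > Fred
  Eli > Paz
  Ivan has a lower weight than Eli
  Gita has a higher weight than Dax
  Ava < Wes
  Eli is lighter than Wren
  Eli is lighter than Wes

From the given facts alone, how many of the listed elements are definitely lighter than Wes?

6

From Wes the given relations immediately reach Ava, Dax, Eli.
From those, Paz, Fred, Ivan — 6 in total.
No other element is forced below Wes by the given relations, so the count is 6.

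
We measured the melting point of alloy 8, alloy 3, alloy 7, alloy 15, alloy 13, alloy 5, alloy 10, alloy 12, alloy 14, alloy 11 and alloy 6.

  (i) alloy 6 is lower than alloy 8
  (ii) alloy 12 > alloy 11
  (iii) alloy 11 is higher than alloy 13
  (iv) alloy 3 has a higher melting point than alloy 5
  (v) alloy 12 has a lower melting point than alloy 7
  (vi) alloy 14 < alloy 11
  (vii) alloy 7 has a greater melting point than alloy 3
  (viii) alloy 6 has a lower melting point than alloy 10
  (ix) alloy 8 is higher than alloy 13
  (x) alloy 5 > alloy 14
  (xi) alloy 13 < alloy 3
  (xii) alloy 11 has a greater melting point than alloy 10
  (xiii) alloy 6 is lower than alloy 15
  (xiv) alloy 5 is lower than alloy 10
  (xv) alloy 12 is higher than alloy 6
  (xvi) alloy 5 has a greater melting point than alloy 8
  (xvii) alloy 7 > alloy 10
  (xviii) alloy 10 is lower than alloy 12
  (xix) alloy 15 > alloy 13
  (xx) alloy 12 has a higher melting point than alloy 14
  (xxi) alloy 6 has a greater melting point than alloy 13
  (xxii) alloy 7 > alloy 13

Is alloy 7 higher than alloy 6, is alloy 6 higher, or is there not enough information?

Chaining the given relations: alloy 6 < alloy 8 < alloy 5 < alloy 10 < alloy 11 < alloy 12 < alloy 7.
So alloy 7 is higher.

alloy 7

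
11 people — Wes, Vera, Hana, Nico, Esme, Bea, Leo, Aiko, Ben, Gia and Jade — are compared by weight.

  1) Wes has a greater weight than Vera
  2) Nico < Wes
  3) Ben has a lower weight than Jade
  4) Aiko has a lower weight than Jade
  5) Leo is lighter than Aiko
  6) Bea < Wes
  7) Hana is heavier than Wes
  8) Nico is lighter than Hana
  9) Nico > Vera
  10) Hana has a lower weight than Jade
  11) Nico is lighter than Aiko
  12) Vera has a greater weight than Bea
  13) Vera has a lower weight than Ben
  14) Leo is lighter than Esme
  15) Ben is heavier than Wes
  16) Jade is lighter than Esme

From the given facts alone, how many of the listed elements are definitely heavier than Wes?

From Wes the given relations immediately reach Ben, Hana.
From those, Jade — 3 in total.
From those, Esme — 4 in total.
Nothing else is reachable above Wes; 4 in all.

4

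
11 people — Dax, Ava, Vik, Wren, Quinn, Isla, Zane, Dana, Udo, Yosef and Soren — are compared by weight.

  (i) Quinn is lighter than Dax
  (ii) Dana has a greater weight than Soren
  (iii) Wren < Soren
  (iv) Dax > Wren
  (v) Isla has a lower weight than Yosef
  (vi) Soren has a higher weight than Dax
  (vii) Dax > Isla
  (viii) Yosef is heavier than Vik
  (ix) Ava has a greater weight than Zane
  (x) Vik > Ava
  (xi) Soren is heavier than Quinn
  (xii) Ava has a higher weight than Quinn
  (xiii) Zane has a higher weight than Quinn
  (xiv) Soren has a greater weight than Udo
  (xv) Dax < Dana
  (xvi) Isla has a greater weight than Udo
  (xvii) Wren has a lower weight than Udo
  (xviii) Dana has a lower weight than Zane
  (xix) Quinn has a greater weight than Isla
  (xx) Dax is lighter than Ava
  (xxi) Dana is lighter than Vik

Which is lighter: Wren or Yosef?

Wren

Wren < Udo and Udo < Isla give Wren < Isla.
With Isla < Quinn: Wren < Udo < Isla < Quinn.
Then Quinn < Dax extends the chain to Dax.
With Dax < Dana: Wren < Udo < Isla < Quinn < Dax < Dana.
With Dana < Zane: Wren < Udo < Isla < Quinn < Dax < Dana < Zane.
With Zane < Ava: Wren < Udo < Isla < Quinn < Dax < Dana < Zane < Ava.
Then Ava < Vik extends the chain to Vik.
Then Vik < Yosef extends the chain to Yosef.
So Wren < Yosef; Wren is the lighter of the two.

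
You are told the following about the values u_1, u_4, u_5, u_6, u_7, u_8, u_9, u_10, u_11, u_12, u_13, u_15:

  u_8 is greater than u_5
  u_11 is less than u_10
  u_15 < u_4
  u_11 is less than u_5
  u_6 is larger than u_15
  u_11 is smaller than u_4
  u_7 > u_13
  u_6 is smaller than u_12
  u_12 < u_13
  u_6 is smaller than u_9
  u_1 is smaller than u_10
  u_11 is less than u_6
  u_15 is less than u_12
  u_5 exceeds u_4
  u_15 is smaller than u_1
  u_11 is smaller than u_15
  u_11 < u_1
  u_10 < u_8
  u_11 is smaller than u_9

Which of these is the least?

u_11

Chaining upward from u_11: directly above it, u_15, u_6, u_1, u_4, u_9, u_10, u_5; then u_12, u_8; then u_13; then u_7.
That covers every other element, and nothing is given below u_11, so u_11 is the least.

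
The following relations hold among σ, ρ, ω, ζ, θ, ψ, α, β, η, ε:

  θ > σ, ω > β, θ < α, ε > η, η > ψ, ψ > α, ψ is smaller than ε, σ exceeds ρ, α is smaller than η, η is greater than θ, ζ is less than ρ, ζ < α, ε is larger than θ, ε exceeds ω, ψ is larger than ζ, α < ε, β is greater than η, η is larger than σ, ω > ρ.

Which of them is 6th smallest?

ψ

Chaining the given pairs: ζ < ρ < σ < θ < α < ψ < η < β < ω < ε.
Counting 6 from the smallest end gives ψ.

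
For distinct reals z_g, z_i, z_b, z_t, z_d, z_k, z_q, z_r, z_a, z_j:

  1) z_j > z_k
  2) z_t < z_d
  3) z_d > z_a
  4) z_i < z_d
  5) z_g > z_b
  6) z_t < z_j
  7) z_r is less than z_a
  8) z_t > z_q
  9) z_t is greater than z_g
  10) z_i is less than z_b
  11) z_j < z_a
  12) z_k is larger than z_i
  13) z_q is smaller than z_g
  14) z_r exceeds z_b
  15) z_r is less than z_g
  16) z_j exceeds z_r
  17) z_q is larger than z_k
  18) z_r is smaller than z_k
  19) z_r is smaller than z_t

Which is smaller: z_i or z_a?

z_i < z_b and z_b < z_r give z_i < z_r.
With z_r < z_k: z_i < z_b < z_r < z_k.
With z_k < z_q: z_i < z_b < z_r < z_k < z_q.
With z_q < z_g: z_i < z_b < z_r < z_k < z_q < z_g.
With z_g < z_t: z_i < z_b < z_r < z_k < z_q < z_g < z_t.
Then z_t < z_j extends the chain to z_j.
Then z_j < z_a extends the chain to z_a.
So z_i < z_a; z_i is the smaller of the two.

z_i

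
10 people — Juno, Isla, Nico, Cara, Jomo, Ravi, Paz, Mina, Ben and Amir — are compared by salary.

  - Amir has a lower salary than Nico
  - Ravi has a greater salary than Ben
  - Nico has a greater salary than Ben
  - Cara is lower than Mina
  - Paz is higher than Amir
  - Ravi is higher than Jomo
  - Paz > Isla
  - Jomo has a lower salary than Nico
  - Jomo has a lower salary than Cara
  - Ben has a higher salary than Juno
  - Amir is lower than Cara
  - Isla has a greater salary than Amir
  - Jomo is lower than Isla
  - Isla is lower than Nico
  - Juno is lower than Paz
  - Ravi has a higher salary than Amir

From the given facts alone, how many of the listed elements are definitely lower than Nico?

5

Directly below Nico: Amir, Jomo, Ben, Isla.
One step further: Juno (5 so far).
No other element is forced below Nico by the given relations, so the count is 5.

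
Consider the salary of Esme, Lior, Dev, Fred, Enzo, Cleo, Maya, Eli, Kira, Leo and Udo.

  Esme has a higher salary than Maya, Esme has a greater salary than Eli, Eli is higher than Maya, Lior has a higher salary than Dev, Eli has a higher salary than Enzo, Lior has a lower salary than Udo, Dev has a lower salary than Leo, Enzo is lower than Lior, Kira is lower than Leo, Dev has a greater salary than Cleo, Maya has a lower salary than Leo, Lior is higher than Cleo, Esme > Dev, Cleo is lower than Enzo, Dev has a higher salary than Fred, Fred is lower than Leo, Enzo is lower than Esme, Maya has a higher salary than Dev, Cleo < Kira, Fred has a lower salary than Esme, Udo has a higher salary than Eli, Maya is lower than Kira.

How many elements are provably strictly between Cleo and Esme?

4

Chaining upward from Cleo reaches: Dev, Enzo, Maya, Kira, Eli, Lior, Leo, Udo.
Chaining downward from Esme reaches: Fred, Dev, Enzo, Maya, Eli.
Strictly between Cleo and Esme are those in both lists: Dev, Enzo, Maya, Eli — 4 elements.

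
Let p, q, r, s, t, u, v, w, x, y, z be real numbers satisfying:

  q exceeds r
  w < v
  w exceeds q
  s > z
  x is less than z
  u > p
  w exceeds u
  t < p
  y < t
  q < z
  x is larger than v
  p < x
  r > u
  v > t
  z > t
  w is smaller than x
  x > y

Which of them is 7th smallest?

Chaining the given pairs: y < t < p < u < r < q < w < v < x < z < s.
Counting 7 from the smallest end gives w.

w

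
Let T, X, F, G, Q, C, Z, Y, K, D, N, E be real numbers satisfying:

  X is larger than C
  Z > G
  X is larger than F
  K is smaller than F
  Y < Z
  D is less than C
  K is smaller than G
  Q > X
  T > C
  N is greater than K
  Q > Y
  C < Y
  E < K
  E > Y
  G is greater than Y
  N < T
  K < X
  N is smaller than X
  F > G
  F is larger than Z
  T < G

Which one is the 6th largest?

Chaining the given pairs: D < C < Y < E < K < N < T < G < Z < F < X < Q.
Counting 6 from the largest end gives T.

T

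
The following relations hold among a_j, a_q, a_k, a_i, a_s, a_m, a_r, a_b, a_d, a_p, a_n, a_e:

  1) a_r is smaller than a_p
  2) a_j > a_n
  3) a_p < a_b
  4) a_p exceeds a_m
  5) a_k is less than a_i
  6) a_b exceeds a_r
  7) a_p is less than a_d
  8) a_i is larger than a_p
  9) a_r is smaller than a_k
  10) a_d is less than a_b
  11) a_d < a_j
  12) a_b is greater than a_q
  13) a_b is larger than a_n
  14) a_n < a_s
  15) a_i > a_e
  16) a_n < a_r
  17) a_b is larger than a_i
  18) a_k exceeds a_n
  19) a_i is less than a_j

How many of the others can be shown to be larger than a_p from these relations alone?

4

The elements the relations force above a_p are a_d, a_i, a_j, a_b — no chain reaches any other.
That is 4.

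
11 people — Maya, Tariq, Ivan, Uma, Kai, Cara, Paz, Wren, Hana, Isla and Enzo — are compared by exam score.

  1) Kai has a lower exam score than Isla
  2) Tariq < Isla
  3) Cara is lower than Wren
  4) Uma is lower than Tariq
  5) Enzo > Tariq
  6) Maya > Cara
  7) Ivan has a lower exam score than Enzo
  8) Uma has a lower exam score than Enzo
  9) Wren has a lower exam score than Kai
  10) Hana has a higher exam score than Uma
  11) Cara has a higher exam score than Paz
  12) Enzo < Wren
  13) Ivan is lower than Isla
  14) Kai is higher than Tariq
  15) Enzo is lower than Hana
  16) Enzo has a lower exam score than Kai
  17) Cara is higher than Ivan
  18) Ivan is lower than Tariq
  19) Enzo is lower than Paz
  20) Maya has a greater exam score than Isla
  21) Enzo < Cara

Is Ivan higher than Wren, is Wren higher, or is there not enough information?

Ivan < Tariq and Tariq < Enzo give Ivan < Enzo.
With Enzo < Paz: Ivan < Tariq < Enzo < Paz.
Then Paz < Cara extends the chain to Cara.
With Cara < Wren: Ivan < Tariq < Enzo < Paz < Cara < Wren.
So Wren is higher.

Wren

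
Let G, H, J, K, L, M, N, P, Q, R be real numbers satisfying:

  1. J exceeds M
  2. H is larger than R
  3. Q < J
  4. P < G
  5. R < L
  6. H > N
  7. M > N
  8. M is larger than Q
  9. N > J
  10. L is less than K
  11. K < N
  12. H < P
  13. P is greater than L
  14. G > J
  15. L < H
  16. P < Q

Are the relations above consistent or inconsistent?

inconsistent

We have J < N stated directly, yet also N < H < P < Q < M < J by chaining the others — so N < J. Contradiction.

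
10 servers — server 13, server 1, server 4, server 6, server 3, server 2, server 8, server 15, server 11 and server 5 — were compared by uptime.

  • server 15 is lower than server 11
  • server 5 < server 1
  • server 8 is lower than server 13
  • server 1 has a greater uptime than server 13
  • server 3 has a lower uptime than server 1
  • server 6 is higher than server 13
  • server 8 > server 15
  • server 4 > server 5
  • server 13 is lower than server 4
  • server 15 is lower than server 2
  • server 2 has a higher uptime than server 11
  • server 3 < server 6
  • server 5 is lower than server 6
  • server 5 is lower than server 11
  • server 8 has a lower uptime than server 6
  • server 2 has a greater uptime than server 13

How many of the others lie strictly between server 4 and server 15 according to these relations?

2

Chaining upward from server 15 reaches: server 8, server 13, server 6, server 11, server 1, server 2.
Chaining downward from server 4 reaches: server 5, server 8, server 13.
Strictly between server 15 and server 4 are those in both lists: server 8, server 13 — 2 elements.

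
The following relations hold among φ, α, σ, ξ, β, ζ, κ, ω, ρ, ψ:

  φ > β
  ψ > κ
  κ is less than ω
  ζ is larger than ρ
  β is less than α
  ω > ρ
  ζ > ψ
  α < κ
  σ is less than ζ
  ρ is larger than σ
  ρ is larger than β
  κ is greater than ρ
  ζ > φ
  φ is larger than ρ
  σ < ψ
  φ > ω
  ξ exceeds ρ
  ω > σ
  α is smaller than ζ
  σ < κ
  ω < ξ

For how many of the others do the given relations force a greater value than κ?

From κ the given relations immediately reach ω, ψ.
From those, φ, ξ, ζ — 5 in total.
Nothing else is reachable above κ; 5 in all.

5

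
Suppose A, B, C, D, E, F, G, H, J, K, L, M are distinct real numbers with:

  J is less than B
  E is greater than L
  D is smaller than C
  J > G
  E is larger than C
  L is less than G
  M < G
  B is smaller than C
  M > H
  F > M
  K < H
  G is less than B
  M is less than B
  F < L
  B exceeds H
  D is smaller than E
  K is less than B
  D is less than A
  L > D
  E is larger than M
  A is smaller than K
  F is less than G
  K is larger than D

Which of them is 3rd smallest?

Piecing the relations together gives one ordering: D < A < K < H < M < F < L < G < J < B < C < E.
Counting 3 from the smallest end gives K.

K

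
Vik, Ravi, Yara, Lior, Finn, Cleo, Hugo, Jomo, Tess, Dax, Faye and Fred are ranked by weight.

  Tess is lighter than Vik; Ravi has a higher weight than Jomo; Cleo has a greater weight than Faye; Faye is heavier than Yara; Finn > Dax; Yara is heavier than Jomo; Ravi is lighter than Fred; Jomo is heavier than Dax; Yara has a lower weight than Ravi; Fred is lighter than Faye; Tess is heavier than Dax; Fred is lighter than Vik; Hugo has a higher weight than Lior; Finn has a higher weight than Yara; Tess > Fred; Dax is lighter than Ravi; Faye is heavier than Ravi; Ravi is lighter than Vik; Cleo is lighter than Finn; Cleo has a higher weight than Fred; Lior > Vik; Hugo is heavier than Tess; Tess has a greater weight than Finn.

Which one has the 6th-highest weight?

Cleo

Chaining the given pairs: Dax < Jomo < Yara < Ravi < Fred < Faye < Cleo < Finn < Tess < Vik < Lior < Hugo.
Counting 6 from the largest end gives Cleo.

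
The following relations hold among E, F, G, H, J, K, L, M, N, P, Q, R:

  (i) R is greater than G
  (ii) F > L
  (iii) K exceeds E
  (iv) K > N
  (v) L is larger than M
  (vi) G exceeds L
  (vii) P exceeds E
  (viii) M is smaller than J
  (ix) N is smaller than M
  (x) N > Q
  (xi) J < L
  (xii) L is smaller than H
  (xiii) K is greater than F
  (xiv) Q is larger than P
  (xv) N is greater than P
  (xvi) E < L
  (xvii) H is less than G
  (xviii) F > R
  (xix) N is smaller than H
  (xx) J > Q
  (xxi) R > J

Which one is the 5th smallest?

M

Chaining the given pairs: E < P < Q < N < M < J < L < H < G < R < F < K.
The 5th smallest is M.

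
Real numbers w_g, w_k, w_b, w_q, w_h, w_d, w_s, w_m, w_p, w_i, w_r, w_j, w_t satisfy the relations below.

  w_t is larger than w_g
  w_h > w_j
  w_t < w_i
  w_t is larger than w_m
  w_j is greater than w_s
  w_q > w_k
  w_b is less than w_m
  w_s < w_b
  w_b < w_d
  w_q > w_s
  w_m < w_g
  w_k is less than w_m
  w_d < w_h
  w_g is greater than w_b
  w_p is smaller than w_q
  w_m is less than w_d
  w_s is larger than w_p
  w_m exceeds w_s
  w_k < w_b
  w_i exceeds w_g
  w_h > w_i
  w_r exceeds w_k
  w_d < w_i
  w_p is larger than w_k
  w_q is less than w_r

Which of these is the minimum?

w_k

w_p is not least since w_k < w_p; w_s is not least since w_p < w_s; w_b is not least since w_k < w_b; w_m is not least since w_b < w_m; w_d is not least since w_m < w_d; w_g is not least since w_m < w_g; w_j is not least since w_s < w_j; w_t is not least since w_g < w_t; w_i is not least since w_t < w_i; w_q is not least since w_k < w_q; w_h is not least since w_i < w_h; w_r is not least since w_q < w_r.
Only w_k has nothing below it, so w_k is the minimum.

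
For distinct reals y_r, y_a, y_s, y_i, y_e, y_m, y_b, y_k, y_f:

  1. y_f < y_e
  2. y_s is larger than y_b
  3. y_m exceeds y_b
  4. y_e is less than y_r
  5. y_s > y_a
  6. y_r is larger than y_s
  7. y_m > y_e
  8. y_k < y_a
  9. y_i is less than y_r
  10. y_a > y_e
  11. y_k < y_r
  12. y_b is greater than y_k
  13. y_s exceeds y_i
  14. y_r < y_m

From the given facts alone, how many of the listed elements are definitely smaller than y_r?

7

Directly below y_r: y_k, y_i, y_e, y_s.
One step further: y_f, y_a, y_b (7 so far).
No other element is forced below y_r by the given relations, so the count is 7.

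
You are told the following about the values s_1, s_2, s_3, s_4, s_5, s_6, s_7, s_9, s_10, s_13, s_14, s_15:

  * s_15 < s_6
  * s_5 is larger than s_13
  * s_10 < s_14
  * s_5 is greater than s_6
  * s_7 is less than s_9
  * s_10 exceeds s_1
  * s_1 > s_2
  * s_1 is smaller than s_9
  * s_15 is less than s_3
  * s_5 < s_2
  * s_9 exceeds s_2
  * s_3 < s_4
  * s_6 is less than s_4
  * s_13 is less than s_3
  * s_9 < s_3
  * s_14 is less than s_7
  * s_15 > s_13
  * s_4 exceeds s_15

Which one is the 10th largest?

The consecutive relations fix a unique order: s_13 < s_15 < s_6 < s_5 < s_2 < s_1 < s_10 < s_14 < s_7 < s_9 < s_3 < s_4.
The 10th largest is s_6.

s_6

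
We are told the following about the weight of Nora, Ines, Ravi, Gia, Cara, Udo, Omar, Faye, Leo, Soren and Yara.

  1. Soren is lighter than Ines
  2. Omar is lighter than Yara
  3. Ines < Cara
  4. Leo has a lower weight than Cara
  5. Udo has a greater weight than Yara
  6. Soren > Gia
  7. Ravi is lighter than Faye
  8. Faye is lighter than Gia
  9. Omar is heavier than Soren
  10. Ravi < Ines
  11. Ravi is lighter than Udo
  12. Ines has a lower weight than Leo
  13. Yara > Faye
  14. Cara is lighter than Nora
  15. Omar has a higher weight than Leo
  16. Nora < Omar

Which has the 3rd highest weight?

Omar

Piecing the relations together gives one ordering: Ravi < Faye < Gia < Soren < Ines < Leo < Cara < Nora < Omar < Yara < Udo.
The 3rd largest is Omar.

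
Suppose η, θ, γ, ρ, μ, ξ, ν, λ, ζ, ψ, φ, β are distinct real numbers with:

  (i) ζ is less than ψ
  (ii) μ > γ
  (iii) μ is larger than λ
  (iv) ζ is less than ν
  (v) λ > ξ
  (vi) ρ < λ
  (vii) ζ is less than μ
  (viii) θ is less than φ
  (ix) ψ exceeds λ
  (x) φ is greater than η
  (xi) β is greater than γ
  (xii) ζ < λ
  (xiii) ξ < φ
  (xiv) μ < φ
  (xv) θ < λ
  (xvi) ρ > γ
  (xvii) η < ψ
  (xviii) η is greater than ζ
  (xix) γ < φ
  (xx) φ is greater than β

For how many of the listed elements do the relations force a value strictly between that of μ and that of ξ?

Chaining upward from ξ reaches: λ, ψ, φ.
Chaining downward from μ reaches: γ, ρ, ζ, θ, λ.
Strictly between ξ and μ are those in both lists: λ — 1 element.

1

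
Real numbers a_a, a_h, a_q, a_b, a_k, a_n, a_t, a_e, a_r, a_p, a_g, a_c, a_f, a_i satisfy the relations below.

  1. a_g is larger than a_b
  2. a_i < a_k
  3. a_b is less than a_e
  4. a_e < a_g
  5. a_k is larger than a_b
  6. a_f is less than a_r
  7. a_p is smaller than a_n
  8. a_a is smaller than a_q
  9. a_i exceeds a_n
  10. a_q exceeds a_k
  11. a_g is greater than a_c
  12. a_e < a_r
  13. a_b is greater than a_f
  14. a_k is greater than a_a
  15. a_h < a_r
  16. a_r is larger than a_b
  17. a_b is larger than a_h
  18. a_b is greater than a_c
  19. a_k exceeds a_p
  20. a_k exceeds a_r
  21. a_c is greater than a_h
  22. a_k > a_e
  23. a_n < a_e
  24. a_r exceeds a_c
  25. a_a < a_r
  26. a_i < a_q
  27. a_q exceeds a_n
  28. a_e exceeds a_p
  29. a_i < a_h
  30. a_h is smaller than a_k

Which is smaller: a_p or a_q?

a_p

Following the relations from a_p: a_p < a_n < a_i < a_h < a_c < a_b < a_e < a_r < a_k < a_q.
So a_p < a_q; a_p is the smaller of the two.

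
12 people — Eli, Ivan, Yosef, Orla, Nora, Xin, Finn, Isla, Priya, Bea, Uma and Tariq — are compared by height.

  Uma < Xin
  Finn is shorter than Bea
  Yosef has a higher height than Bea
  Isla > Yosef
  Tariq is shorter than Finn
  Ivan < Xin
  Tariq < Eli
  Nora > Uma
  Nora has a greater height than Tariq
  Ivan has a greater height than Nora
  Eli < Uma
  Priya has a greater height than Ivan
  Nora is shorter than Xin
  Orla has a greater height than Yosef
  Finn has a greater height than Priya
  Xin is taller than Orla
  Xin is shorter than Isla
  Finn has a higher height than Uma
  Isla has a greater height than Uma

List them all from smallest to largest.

Tariq < Eli < Uma < Nora < Ivan < Priya < Finn < Bea < Yosef < Orla < Xin < Isla

The consecutive links are each given: Tariq < Eli; Eli < Uma; Uma < Nora; Nora < Ivan; Ivan < Priya; Priya < Finn; Finn < Bea; Bea < Yosef; Yosef < Orla; Orla < Xin; Xin < Isla.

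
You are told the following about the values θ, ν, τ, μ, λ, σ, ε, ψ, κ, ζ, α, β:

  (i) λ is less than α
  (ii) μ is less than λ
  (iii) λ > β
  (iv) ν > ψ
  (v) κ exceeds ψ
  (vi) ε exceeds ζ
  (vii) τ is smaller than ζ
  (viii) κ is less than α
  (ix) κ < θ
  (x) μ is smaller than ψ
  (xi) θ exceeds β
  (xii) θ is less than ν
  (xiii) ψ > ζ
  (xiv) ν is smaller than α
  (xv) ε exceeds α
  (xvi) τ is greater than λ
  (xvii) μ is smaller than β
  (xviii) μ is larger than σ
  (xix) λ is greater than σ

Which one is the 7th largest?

Piecing the relations together gives one ordering: σ < μ < β < λ < τ < ζ < ψ < κ < θ < ν < α < ε.
Counting 7 from the largest end gives ζ.

ζ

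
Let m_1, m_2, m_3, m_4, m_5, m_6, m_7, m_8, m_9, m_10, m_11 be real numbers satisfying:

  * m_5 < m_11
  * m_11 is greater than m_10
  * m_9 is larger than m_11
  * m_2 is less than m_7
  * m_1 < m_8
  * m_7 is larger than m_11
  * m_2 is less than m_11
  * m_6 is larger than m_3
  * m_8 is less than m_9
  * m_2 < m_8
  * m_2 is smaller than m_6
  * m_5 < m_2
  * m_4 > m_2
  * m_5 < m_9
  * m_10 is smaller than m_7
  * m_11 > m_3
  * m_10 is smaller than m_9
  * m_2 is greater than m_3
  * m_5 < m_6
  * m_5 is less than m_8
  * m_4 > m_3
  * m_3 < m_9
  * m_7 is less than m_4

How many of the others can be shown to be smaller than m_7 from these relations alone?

5

The elements the relations force below m_7 are m_3, m_5, m_10, m_2, m_11 — no chain reaches any other.
That is 5.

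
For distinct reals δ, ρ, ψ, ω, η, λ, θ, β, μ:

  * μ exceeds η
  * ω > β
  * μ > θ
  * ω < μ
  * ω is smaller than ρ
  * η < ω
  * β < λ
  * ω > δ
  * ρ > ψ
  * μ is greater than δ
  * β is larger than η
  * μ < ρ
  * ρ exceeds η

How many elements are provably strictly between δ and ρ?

2

Chaining upward from δ reaches: ω, μ.
Chaining downward from ρ reaches: η, θ, β, ω, μ, ψ.
Strictly between δ and ρ are those in both lists: ω, μ — 2 elements.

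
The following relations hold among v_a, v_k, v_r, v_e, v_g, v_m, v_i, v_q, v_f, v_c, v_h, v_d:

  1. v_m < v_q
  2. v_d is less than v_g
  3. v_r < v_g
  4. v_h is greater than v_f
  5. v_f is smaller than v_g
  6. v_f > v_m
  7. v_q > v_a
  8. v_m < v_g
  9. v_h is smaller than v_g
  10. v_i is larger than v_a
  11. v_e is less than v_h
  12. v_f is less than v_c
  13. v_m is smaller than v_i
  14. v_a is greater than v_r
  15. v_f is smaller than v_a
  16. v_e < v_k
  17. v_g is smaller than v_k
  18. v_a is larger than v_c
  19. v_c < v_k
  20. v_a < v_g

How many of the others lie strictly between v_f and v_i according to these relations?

2

The relations place v_f below v_i. An element lies strictly between them when it is forced above v_f and also forced below v_i.
Above v_f: {v_h, v_c, v_a, v_q, v_g, v_k}. Below v_i: {v_m, v_r, v_c, v_a}.
Intersection: {v_c, v_a} — 2.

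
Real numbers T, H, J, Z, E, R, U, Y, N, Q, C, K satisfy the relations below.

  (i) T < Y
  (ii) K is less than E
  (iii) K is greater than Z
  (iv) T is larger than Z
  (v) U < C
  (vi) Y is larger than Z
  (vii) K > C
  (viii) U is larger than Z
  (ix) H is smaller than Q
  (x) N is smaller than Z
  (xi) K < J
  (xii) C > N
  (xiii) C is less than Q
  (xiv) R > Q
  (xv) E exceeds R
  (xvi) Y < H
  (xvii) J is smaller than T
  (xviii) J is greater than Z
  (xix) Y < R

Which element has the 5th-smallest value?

K

The consecutive relations fix a unique order: N < Z < U < C < K < J < T < Y < H < Q < R < E.
The 5th smallest is K.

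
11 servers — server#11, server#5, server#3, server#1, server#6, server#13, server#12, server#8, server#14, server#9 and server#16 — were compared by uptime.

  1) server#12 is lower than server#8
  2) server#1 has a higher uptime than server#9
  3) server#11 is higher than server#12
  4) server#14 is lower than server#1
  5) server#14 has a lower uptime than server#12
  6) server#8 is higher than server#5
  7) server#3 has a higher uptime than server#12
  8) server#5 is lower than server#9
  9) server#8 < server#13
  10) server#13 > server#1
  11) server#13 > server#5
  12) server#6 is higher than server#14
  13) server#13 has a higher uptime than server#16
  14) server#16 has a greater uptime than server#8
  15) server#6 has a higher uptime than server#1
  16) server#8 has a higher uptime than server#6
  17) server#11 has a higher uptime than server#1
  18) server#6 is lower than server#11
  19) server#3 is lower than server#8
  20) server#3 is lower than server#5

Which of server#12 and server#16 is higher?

server#12 < server#3 and server#3 < server#5 give server#12 < server#5.
With server#5 < server#9: server#12 < server#3 < server#5 < server#9.
Then server#9 < server#1 extends the chain to server#1.
With server#1 < server#6: server#12 < server#3 < server#5 < server#9 < server#1 < server#6.
With server#6 < server#8: server#12 < server#3 < server#5 < server#9 < server#1 < server#6 < server#8.
Then server#8 < server#16 extends the chain to server#16.
So server#12 < server#16; server#16 is the higher of the two.

server#16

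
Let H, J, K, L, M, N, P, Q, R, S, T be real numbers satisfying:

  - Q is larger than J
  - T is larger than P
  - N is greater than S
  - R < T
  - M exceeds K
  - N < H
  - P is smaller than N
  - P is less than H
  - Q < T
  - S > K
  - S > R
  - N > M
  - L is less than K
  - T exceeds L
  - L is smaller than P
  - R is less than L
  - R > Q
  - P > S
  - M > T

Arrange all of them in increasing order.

J < Q < R < L < K < S < P < T < M < N < H

The consecutive links are each given: J < Q; Q < R; R < L; L < K; K < S; S < P; P < T; T < M; M < N; N < H.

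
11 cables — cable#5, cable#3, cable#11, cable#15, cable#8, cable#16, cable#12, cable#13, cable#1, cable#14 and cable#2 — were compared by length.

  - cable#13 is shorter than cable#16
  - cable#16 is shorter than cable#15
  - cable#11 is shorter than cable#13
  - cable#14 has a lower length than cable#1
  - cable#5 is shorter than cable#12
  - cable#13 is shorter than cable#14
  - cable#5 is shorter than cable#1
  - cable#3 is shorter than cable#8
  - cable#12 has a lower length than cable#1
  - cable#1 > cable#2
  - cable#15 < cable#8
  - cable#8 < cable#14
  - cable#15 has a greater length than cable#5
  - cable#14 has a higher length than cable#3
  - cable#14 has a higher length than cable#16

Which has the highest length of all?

cable#5 is not greatest since cable#5 < cable#15; cable#3 is not greatest since cable#3 < cable#8; cable#11 is not greatest since cable#11 < cable#13; cable#2 is not greatest since cable#2 < cable#1; cable#12 is not greatest since cable#12 < cable#1; cable#13 is not greatest since cable#13 < cable#16; cable#16 is not greatest since cable#16 < cable#15; cable#15 is not greatest since cable#15 < cable#8; cable#8 is not greatest since cable#8 < cable#14; cable#14 is not greatest since cable#14 < cable#1.
Only cable#1 has nothing above it, so cable#1 is the highest length.

cable#1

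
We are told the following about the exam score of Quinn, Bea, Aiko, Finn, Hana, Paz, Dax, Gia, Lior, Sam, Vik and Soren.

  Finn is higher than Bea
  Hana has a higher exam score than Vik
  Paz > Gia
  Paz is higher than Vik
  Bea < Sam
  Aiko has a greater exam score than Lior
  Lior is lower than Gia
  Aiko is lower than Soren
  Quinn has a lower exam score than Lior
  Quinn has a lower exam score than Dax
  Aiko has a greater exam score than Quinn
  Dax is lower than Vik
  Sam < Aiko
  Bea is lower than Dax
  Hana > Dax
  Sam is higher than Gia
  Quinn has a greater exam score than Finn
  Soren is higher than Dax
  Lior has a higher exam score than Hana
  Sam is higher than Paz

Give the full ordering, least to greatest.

Bea < Finn < Quinn < Dax < Vik < Hana < Lior < Gia < Paz < Sam < Aiko < Soren

Nothing is placed below Bea, so it is least; from there Bea < Finn; Finn < Quinn; Quinn < Dax; Dax < Vik; Vik < Hana; Hana < Lior; Lior < Gia; Gia < Paz; Paz < Sam; Sam < Aiko; Aiko < Soren, each given directly.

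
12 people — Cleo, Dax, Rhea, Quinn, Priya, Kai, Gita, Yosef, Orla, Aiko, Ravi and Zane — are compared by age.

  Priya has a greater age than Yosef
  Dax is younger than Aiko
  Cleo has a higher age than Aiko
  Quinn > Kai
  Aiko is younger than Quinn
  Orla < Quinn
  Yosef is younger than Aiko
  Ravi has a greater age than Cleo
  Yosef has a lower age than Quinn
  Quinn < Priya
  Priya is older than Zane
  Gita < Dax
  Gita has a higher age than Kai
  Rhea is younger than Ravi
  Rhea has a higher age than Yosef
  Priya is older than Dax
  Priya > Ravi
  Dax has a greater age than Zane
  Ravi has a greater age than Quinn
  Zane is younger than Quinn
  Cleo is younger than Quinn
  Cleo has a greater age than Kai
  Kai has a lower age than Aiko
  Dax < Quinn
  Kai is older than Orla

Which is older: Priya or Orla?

Link the given pairs in sequence: Orla < Kai; Kai < Gita; Gita < Dax; Dax < Aiko; Aiko < Cleo; Cleo < Quinn; Quinn < Ravi; Ravi < Priya.
Chaining these gives Orla < Kai < Gita < Dax < Aiko < Cleo < Quinn < Ravi < Priya.
So Orla < Priya; Priya is the older of the two.

Priya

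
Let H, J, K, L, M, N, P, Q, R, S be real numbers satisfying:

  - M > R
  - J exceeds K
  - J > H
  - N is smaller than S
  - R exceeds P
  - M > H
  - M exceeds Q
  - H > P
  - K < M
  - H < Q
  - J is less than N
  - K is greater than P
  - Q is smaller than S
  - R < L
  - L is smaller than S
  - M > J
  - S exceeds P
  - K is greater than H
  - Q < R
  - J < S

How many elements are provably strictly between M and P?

5

Chaining upward from P reaches: H, Q, K, R, J, L, N, S.
Chaining downward from M reaches: H, Q, K, R, J.
Strictly between P and M are those in both lists: H, Q, K, R, J — 5 elements.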